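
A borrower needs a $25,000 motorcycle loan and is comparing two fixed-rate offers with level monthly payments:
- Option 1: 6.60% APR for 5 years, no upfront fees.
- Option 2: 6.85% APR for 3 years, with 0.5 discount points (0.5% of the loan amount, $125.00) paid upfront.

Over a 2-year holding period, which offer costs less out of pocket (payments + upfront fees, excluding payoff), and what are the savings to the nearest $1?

Option 1 by $6,842

Option 1: monthly rate = 6.6%/12 = 0.0055000; payment = 25,000 × 0.0055000 / (1 − (1+0.0055000)^−60) = $490.33.
Option 2: at 6.85% the monthly rate is 0.0057083, so the payment is 25,000 × 0.0057083 / (1 − 1.0057083^−36) = $770.21.
Over 24 months: Option 1 costs 24 × $490.33 = $11,767.92; Option 2 costs 24 × $770.21 + $125.00 = $18,610.04.
Option 1 is cheaper by $18,610.04 − $11,767.92 = $6,842.12.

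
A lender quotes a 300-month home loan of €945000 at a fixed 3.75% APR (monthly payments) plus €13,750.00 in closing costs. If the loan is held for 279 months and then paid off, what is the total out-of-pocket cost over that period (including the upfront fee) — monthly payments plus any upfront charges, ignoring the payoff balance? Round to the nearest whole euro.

At 3.75% the monthly rate is 0.0031250, so the payment is 945,000 × 0.0031250 / (1 − 1.0031250^−300) = €4,858.54.
Total outlay = 279 × €4,858.54 + €13,750.00 = €1,369,282.66.

€1,369,283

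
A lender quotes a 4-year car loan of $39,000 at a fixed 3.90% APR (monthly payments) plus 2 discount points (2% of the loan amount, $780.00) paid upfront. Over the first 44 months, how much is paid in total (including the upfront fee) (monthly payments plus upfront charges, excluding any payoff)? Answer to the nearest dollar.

At 3.90% the monthly rate is 0.0032500, so the payment is 39,000 × 0.0032500 / (1 − 1.0032500^−48) = $878.84.
Total outlay = 44 × $878.84 + $780.00 = $39,448.96.

$39,449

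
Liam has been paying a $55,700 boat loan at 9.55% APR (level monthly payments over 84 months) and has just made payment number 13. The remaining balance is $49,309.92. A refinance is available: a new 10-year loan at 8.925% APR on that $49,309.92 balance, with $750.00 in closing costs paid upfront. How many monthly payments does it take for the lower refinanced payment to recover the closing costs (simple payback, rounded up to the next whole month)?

3 months

Current payment = 55,700 × 9.55%/12 / (1 − (1+0.0079583)^−84) = $911.79.
Refinanced payment = 49,309.92 × 0.0074375 / (1 − (1+0.0074375)^−120) = $622.64.
Monthly savings = $911.79 − $622.64 = $289.15.
Break-even = $750.00 / $289.15 = 2.59 → 3 months.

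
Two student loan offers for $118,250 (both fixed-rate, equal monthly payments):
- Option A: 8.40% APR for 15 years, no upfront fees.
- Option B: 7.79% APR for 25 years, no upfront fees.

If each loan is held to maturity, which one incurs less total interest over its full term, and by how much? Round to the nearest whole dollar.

Option A by $60,529

Option A: monthly rate = 8.4%/12 = 0.0070000; payment = 118,250 × 0.0070000 / (1 − (1+0.0070000)^−180) = $1,157.53.
Total interest on Option A = 180 × $1,157.53 − $118,250 = $90,105.40.
Option B: monthly rate = 7.79%/12 = 0.0064917; payment = 118,250 × 0.0064917 / (1 − (1+0.0064917)^−300) = $896.28.
Total interest on Option B = 300 × $896.28 − $118,250 = $150,634.00.
Option A is lower by $60,528.60.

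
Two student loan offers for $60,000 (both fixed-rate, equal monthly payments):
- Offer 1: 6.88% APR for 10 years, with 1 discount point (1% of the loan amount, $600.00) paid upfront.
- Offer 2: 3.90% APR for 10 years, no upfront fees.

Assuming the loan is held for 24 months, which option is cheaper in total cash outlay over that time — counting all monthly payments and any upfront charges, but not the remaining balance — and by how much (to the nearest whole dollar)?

Offer 2 by $2,720

Offer 1: at 6.88% the monthly rate is 0.0057333, so the payment is 60,000 × 0.0057333 / (1 − 1.0057333^−120) = $692.95.
Offer 2: monthly rate = 3.9%/12 = 0.0032500; payment = 60,000 × 0.0032500 / (1 − (1+0.0032500)^−120) = $604.62.
Over 24 months: Offer 1 costs 24 × $692.95 + $600.00 = $17,230.80; Offer 2 costs 24 × $604.62 = $14,510.88.
Offer 2 is cheaper by $17,230.80 − $14,510.88 = $2,719.92.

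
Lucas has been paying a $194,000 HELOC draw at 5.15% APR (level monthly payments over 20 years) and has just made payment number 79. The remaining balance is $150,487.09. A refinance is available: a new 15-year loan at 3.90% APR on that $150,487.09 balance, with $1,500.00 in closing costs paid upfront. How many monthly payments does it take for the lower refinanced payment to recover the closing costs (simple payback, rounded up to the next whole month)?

8 months

Current payment = 194,000 × 5.15%/12 / (1 − (1+0.0042917)^−240) = $1,296.44.
Refinanced payment = 150,487.09 × 0.0032500 / (1 − (1+0.0032500)^−180) = $1,105.61.
Monthly savings = $1,296.44 − $1,105.61 = $190.83.
Break-even = $1,500.00 / $190.83 = 7.86 → 8 months.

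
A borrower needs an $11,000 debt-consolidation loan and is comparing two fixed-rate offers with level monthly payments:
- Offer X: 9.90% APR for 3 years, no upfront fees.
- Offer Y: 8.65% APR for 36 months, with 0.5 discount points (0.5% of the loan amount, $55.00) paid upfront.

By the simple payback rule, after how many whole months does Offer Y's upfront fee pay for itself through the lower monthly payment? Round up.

9 months

Offer X: monthly rate = 9.9%/12 = 0.0082500; payment = 11,000 × 0.0082500 / (1 − (1+0.0082500)^−36) = $354.42.
Offer Y: monthly rate = 8.65%/12 = 0.0072083; payment = 11,000 × 0.0072083 / (1 − (1+0.0072083)^−36) = $348.01.
Monthly savings = $354.42 − $348.01 = $6.41.
Break-even = $55.00 / $6.41 = 8.58 → 9 months.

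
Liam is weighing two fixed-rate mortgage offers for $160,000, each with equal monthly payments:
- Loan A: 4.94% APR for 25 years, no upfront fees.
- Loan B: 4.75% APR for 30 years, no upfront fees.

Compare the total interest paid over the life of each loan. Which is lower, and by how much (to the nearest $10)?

Loan A: at 4.94% the monthly rate is 0.0041167, so the payment is 160,000 × 0.0041167 / (1 − 1.0041167^−300) = $929.76.
Total interest on Loan A = 300 × $929.76 − $160,000 = $118,928.00.
Loan B: at 4.75% the monthly rate is 0.0039583, so the payment is 160,000 × 0.0039583 / (1 − 1.0039583^−360) = $834.64.
Total interest on Loan B = 360 × $834.64 − $160,000 = $140,470.40.
Loan A is lower by $21,542.40.

Loan A by $21,540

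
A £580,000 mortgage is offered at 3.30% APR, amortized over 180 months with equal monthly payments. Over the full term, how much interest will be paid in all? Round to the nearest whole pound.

£156,126

At 3.30% the monthly rate is 0.0027500, so the payment is 580,000 × 0.0027500 / (1 − 1.0027500^−180) = £4,089.59.
Total paid = 180 × £4,089.59 = £736,126.20; interest = £736,126.20 − £580,000 = £156,126.20.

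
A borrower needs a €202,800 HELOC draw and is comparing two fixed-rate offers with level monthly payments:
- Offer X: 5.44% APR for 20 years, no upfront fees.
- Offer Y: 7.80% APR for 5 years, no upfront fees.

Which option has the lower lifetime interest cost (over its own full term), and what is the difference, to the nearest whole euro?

Offer Y by €87,601

Offer X: at 5.44% the monthly rate is 0.0045333, so the payment is 202,800 × 0.0045333 / (1 − 1.0045333^−240) = €1,388.17.
Total interest on Offer X = 240 × €1,388.17 − €202,800 = €130,360.80.
Offer Y: monthly rate = 7.8%/12 = 0.0065000; payment = 202,800 × 0.0065000 / (1 − (1+0.0065000)^−60) = €4,092.67.
Total interest on Offer Y = 60 × €4,092.67 − €202,800 = €42,760.20.
Offer Y is lower by €87,600.60.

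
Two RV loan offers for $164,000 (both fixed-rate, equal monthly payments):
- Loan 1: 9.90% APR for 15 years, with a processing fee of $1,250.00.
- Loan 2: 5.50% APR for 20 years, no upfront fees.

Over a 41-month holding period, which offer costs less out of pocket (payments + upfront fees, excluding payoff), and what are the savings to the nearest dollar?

Loan 1: at 9.90% the monthly rate is 0.0082500, so the payment is 164,000 × 0.0082500 / (1 − 1.0082500^−180) = $1,752.33.
Loan 2: monthly rate = 5.5%/12 = 0.0045833; payment = 164,000 × 0.0045833 / (1 − (1+0.0045833)^−240) = $1,128.14.
Over 41 months: Loan 1 costs 41 × $1,752.33 + $1,250.00 = $73,095.53; Loan 2 costs 41 × $1,128.14 = $46,253.74.
Loan 2 is cheaper by $73,095.53 − $46,253.74 = $26,841.79.

Loan 2 by $26,842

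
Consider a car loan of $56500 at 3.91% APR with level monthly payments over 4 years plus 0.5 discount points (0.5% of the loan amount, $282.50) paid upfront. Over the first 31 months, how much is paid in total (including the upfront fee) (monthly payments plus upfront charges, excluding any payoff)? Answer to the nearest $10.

Monthly rate = 3.91%/12 = 0.0032583; payment = 56,500 × 0.0032583 / (1 − (1+0.0032583)^−48) = $1,273.44.
Total outlay = 31 × $1,273.44 + $282.50 = $39,759.14.

$39,760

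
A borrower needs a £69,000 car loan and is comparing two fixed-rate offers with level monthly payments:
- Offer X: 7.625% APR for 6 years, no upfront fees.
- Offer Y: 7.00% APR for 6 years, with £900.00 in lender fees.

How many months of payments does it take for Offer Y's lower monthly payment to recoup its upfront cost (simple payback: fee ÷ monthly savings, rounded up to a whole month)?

Offer X: monthly rate = 7.625%/12 = 0.0063542; payment = 69,000 × 0.0063542 / (1 − (1+0.0063542)^−72) = £1,197.20.
Offer Y: at 7.00% the monthly rate is 0.0058333, so the payment is 69,000 × 0.0058333 / (1 − 1.0058333^−72) = £1,176.38.
Monthly savings = £1,197.20 − £1,176.38 = £20.82.
Break-even = £900.00 / £20.82 = 43.23 → 44 months.

44 months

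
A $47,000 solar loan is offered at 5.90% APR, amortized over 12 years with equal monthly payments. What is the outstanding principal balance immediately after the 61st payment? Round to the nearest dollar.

With monthly rate i = 5.9%/12 = 0.0049167, the balance after k of n payments is P · [(1+i)^n − (1+i)^k] / [(1+i)^n − 1].
(1+0.0049167)^144 = 2.02640884 and (1+0.0049167)^61 = 1.34875478, so the balance is 47,000 × (2.02640884 − 1.34875478) / (2.02640884 − 1) = $31,030.27.

$31,030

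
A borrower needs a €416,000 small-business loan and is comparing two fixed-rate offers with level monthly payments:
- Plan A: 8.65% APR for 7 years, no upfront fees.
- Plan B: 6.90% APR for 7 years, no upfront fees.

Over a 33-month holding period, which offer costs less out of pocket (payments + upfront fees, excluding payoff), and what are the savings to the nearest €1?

Plan B by €11,918

Plan A: monthly rate = 8.65%/12 = 0.0072083; payment = 416,000 × 0.0072083 / (1 − (1+0.0072083)^−84) = €6,619.40.
Plan B: monthly rate = 6.9%/12 = 0.0057500; payment = 416,000 × 0.0057500 / (1 − (1+0.0057500)^−84) = €6,258.24.
Over 33 months: Plan A costs 33 × €6,619.40 = €218,440.20; Plan B costs 33 × €6,258.24 = €206,521.92.
Plan B is cheaper by €218,440.20 − €206,521.92 = €11,918.28.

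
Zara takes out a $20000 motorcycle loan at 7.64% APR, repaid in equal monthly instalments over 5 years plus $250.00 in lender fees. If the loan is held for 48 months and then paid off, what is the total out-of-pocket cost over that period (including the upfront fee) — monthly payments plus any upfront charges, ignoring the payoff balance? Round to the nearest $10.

At 7.64% the monthly rate is 0.0063667, so the payment is 20,000 × 0.0063667 / (1 − 1.0063667^−60) = $402.09.
Total outlay = 48 × $402.09 + $250.00 = $19,550.32.

$19,550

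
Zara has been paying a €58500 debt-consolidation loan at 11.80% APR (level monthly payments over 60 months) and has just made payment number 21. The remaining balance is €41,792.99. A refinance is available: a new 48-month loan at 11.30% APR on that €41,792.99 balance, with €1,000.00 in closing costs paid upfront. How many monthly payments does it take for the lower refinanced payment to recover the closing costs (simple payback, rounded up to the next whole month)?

Current payment = 58,500 × 11.8%/12 / (1 − (1+0.0098333)^−60) = €1,295.40.
Refinanced payment = 41,792.99 × 0.0094167 / (1 − (1+0.0094167)^−48) = €1,086.26.
Monthly savings = €1,295.40 − €1,086.26 = €209.14.
Break-even = €1,000.00 / €209.14 = 4.78 → 5 months.

5 months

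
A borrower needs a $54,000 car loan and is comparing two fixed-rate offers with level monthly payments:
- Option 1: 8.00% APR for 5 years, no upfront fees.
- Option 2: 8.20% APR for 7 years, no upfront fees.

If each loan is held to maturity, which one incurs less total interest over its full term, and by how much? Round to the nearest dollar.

Option 1: monthly rate = 8%/12 = 0.0066667; payment = 54,000 × 0.0066667 / (1 − (1+0.0066667)^−60) = $1,094.93.
Total interest on Option 1 = 60 × $1,094.93 − $54,000 = $11,695.80.
Option 2: monthly rate = 8.2%/12 = 0.0068333; payment = 54,000 × 0.0068333 / (1 − (1+0.0068333)^−84) = $847.05.
Total interest on Option 2 = 84 × $847.05 − $54,000 = $17,152.20.
Option 1 is lower by $5,456.40.

Option 1 by $5,456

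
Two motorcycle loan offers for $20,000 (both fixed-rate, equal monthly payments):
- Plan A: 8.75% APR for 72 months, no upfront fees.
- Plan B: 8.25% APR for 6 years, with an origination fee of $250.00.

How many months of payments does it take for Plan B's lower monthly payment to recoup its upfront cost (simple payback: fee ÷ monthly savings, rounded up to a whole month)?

51 months

Plan A: monthly rate = 8.75%/12 = 0.0072917; payment = 20,000 × 0.0072917 / (1 − (1+0.0072917)^−72) = $358.03.
Plan B: at 8.25% the monthly rate is 0.0068750, so the payment is 20,000 × 0.0068750 / (1 − 1.0068750^−72) = $353.11.
Monthly savings = $358.03 − $353.11 = $4.92.
Break-even = $250.00 / $4.92 = 50.81 → 51 months.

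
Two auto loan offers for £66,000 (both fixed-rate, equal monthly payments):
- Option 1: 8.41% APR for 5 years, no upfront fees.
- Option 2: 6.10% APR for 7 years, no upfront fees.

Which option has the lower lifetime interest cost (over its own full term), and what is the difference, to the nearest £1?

Option 1: monthly rate = 8.41%/12 = 0.0070083; payment = 66,000 × 0.0070083 / (1 − (1+0.0070083)^−60) = £1,351.23.
Total interest on Option 1 = 60 × £1,351.23 − £66,000 = £15,073.80.
Option 2: monthly rate = 6.1%/12 = 0.0050833; payment = 66,000 × 0.0050833 / (1 − (1+0.0050833)^−84) = £967.33.
Total interest on Option 2 = 84 × £967.33 − £66,000 = £15,255.72.
Option 1 is lower by £181.92.

Option 1 by £182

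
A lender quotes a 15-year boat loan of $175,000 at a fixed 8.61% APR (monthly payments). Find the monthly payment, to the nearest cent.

$1,734.60

Monthly rate = 8.61%/12 = 0.0071750; payment = 175,000 × 0.0071750 / (1 − (1+0.0071750)^−180) = $1,734.60.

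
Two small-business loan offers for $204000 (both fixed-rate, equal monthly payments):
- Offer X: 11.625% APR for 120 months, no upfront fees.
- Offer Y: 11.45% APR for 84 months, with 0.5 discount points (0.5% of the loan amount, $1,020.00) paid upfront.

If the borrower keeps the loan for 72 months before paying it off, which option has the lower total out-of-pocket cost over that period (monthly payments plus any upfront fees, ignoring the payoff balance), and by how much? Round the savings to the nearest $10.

Offer X: at 11.625% the monthly rate is 0.0096875, so the payment is 204,000 × 0.0096875 / (1 − 1.0096875^−120) = $2,882.75.
Offer Y: at 11.45% the monthly rate is 0.0095417, so the payment is 204,000 × 0.0095417 / (1 − 1.0095417^−84) = $3,541.43.
Over 72 months: Offer X costs 72 × $2,882.75 = $207,558.00; Offer Y costs 72 × $3,541.43 + $1,020.00 = $256,002.96.
Offer X is cheaper by $256,002.96 − $207,558.00 = $48,444.96.

Offer X by $48,440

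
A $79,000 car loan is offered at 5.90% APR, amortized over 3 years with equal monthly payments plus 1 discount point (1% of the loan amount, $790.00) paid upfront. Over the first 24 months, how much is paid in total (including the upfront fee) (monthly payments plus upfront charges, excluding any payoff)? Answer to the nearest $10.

Monthly rate = 5.9%/12 = 0.0049167; payment = 79,000 × 0.0049167 / (1 − (1+0.0049167)^−36) = $2,399.76.
Total outlay = 24 × $2,399.76 + $790.00 = $58,384.24.

$58,380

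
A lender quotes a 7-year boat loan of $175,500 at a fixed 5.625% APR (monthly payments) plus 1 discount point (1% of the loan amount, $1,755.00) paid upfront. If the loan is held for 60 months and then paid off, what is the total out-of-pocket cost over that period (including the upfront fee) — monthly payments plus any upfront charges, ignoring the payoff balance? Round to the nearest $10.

Monthly rate = 5.625%/12 = 0.0046875; payment = 175,500 × 0.0046875 / (1 − (1+0.0046875)^−84) = $2,532.37.
Total outlay = 60 × $2,532.37 + $1,755.00 = $153,697.20.

$153,700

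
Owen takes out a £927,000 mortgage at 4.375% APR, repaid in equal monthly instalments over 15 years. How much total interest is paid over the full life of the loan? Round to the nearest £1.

At 4.375% the monthly rate is 0.0036458, so the payment is 927,000 × 0.0036458 / (1 − 1.0036458^−180) = £7,032.41.
Total paid = 180 × £7,032.41 = £1,265,833.80; interest = £1,265,833.80 − £927,000 = £338,833.80.

£338,834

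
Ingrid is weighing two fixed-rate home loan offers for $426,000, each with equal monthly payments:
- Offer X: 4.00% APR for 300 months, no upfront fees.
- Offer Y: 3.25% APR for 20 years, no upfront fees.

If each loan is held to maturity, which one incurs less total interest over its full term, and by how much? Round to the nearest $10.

Offer Y by $94,670

Offer X: monthly rate = 4%/12 = 0.0033333; payment = 426,000 × 0.0033333 / (1 − (1+0.0033333)^−300) = $2,248.58.
Total interest on Offer X = 300 × $2,248.58 − $426,000 = $248,574.00.
Offer Y: at 3.25% the monthly rate is 0.0027083, so the payment is 426,000 × 0.0027083 / (1 − 1.0027083^−240) = $2,416.25.
Total interest on Offer Y = 240 × $2,416.25 − $426,000 = $153,900.00.
Offer Y is lower by $94,674.00.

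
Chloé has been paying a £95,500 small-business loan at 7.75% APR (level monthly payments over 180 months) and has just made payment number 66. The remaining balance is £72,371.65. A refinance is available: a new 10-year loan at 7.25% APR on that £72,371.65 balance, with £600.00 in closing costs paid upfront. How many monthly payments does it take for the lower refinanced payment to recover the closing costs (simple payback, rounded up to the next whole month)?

13 months

Current payment = 95,500 × 7.75%/12 / (1 − (1+0.0064583)^−180) = £898.92.
Refinanced payment = 72,371.65 × 0.0060417 / (1 − (1+0.0060417)^−120) = £849.65.
Monthly savings = £898.92 − £849.65 = £49.27.
Break-even = £600.00 / £49.27 = 12.18 → 13 months.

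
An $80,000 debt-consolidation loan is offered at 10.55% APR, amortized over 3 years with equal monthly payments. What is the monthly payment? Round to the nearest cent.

At 10.55% the monthly rate is 0.0087917, so the payment is 80,000 × 0.0087917 / (1 − 1.0087917^−36) = $2,602.08.

$2,602.08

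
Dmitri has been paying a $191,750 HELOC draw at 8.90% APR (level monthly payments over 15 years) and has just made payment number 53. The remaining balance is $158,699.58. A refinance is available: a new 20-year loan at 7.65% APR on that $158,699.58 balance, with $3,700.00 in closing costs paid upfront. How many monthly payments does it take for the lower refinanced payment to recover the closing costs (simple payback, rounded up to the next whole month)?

6 months

Current payment = 191,750 × 8.9%/12 / (1 − (1+0.0074167)^−180) = $1,933.47.
Refinanced payment = 158,699.58 × 0.0063750 / (1 − (1+0.0063750)^−240) = $1,293.07.
Monthly savings = $1,933.47 − $1,293.07 = $640.40.
Break-even = $3,700.00 / $640.40 = 5.78 → 6 months.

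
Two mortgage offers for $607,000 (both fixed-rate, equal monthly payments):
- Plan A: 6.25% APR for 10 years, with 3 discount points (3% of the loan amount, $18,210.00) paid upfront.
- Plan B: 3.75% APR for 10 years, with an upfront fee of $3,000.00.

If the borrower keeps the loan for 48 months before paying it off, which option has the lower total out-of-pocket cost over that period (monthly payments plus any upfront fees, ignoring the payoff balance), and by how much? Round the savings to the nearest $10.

Plan A: at 6.25% the monthly rate is 0.0052083, so the payment is 607,000 × 0.0052083 / (1 − 1.0052083^−120) = $6,815.40.
Plan B: monthly rate = 3.75%/12 = 0.0031250; payment = 607,000 × 0.0031250 / (1 − (1+0.0031250)^−120) = $6,073.72.
Over 48 months: Plan A costs 48 × $6,815.40 + $18,210.00 = $345,349.20; Plan B costs 48 × $6,073.72 + $3,000.00 = $294,538.56.
Plan B is cheaper by $345,349.20 − $294,538.56 = $50,810.64.

Plan B by $50,810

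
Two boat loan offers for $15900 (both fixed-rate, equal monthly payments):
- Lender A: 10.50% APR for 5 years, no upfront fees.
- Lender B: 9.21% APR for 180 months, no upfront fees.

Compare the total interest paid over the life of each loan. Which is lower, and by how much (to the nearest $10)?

Lender A by $8,880

Lender A: monthly rate = 10.5%/12 = 0.0087500; payment = 15,900 × 0.0087500 / (1 − (1+0.0087500)^−60) = $341.75.
Total interest on Lender A = 60 × $341.75 − $15,900 = $4,605.00.
Lender B: monthly rate = 9.21%/12 = 0.0076750; payment = 15,900 × 0.0076750 / (1 − (1+0.0076750)^−180) = $163.26.
Total interest on Lender B = 180 × $163.26 − $15,900 = $13,486.80.
Lender A is lower by $8,881.80.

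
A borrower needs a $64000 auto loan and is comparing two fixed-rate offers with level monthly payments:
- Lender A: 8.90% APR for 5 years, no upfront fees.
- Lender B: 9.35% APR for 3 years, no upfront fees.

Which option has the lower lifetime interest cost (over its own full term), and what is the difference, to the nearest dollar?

Lender A: monthly rate = 8.9%/12 = 0.0074167; payment = 64,000 × 0.0074167 / (1 − (1+0.0074167)^−60) = $1,325.43.
Total interest on Lender A = 60 × $1,325.43 − $64,000 = $15,525.80.
Lender B: at 9.35% the monthly rate is 0.0077917, so the payment is 64,000 × 0.0077917 / (1 − 1.0077917^−36) = $2,045.62.
Total interest on Lender B = 36 × $2,045.62 − $64,000 = $9,642.32.
Lender B is lower by $5,883.48.

Lender B by $5,883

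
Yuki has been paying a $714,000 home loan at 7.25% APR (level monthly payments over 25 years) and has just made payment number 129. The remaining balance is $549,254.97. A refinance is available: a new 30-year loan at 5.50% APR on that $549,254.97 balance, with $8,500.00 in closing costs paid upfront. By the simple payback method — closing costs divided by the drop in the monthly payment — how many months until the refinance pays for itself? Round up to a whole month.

Current payment = 714,000 × 7.25%/12 / (1 − (1+0.0060417)^−300) = $5,160.84.
Refinanced payment = 549,254.97 × 0.0045833 / (1 − (1+0.0045833)^−360) = $3,118.61.
Monthly savings = $5,160.84 − $3,118.61 = $2,042.23.
Break-even = $8,500.00 / $2,042.23 = 4.16 → 5 months.

5 months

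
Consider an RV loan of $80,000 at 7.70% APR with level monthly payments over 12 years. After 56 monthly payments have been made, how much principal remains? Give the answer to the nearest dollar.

With monthly rate i = 7.7%/12 = 0.0064167, the balance after k of n payments is P · [(1+i)^n − (1+i)^k] / [(1+i)^n − 1].
(1+0.0064167)^144 = 2.51192181 and (1+0.0064167)^56 = 1.43073083, so the balance is 80,000 × (2.51192181 − 1.43073083) / (2.51192181 − 1) = $57,208.83.

$57,209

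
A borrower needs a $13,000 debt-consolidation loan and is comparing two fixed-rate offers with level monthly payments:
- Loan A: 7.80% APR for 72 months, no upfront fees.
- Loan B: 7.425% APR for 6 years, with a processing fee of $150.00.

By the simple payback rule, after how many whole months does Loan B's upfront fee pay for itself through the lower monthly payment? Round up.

Loan A: at 7.80% the monthly rate is 0.0065000, so the payment is 13,000 × 0.0065000 / (1 − 1.0065000^−72) = $226.66.
Loan B: at 7.425% the monthly rate is 0.0061875, so the payment is 13,000 × 0.0061875 / (1 − 1.0061875^−72) = $224.30.
Monthly savings = $226.66 − $224.30 = $2.36.
Break-even = $150.00 / $2.36 = 63.56 → 64 months.

64 months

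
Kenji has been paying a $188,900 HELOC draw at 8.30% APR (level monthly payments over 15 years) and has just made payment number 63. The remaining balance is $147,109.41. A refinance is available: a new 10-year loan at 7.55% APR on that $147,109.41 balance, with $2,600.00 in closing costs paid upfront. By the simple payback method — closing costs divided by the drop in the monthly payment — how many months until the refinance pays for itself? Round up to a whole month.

Current payment = 188,900 × 8.3%/12 / (1 − (1+0.0069167)^−180) = $1,838.09.
Refinanced payment = 147,109.41 × 0.0062917 / (1 − (1+0.0062917)^−120) = $1,750.06.
Monthly savings = $1,838.09 − $1,750.06 = $88.03.
Break-even = $2,600.00 / $88.03 = 29.54 → 30 months.

30 months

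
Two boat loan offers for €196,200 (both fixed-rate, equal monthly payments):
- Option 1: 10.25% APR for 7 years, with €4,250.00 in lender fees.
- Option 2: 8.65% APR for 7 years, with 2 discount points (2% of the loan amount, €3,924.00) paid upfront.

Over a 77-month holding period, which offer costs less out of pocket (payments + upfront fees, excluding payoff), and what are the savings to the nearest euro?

Option 1: at 10.25% the monthly rate is 0.0085417, so the payment is 196,200 × 0.0085417 / (1 − 1.0085417^−84) = €3,282.55.
Option 2: at 8.65% the monthly rate is 0.0072083, so the payment is 196,200 × 0.0072083 / (1 − 1.0072083^−84) = €3,121.94.
Over 77 months: Option 1 costs 77 × €3,282.55 + €4,250.00 = €257,006.35; Option 2 costs 77 × €3,121.94 + €3,924.00 = €244,313.38.
Option 2 is cheaper by €257,006.35 − €244,313.38 = €12,692.97.

Option 2 by €12,693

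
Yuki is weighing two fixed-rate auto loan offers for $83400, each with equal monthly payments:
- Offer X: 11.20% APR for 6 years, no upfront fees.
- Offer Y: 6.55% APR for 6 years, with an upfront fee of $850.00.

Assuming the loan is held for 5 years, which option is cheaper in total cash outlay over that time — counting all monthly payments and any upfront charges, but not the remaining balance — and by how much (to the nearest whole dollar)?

Offer X: monthly rate = 11.2%/12 = 0.0093333; payment = 83,400 × 0.0093333 / (1 − (1+0.0093333)^−72) = $1,596.00.
Offer Y: monthly rate = 6.55%/12 = 0.0054583; payment = 83,400 × 0.0054583 / (1 − (1+0.0054583)^−72) = $1,403.93.
Over 60 months: Offer X costs 60 × $1,596.00 = $95,760.00; Offer Y costs 60 × $1,403.93 + $850.00 = $85,085.80.
Offer Y is cheaper by $95,760.00 − $85,085.80 = $10,674.20.

Offer Y by $10,674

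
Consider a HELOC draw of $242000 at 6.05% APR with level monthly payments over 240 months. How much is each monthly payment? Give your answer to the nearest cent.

$1,740.75

Monthly rate = 6.05%/12 = 0.0050417; payment = 242,000 × 0.0050417 / (1 − (1+0.0050417)^−240) = $1,740.75.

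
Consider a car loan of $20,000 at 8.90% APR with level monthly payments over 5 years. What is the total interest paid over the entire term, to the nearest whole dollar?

$4,852

Monthly rate = 8.9%/12 = 0.0074167; payment = 20,000 × 0.0074167 / (1 − (1+0.0074167)^−60) = $414.20.
Total paid = 60 × $414.20 = $24,852.00; interest = $24,852.00 − $20,000 = $4,852.00.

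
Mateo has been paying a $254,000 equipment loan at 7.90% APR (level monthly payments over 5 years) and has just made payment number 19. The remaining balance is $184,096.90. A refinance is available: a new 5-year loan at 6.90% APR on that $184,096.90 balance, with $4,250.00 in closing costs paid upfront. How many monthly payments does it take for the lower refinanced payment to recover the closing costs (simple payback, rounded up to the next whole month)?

Current payment = 254,000 × 7.9%/12 / (1 − (1+0.0065833)^−60) = $5,138.06.
Refinanced payment = 184,096.90 × 0.0057500 / (1 − (1+0.0057500)^−60) = $3,636.66.
Monthly savings = $5,138.06 − $3,636.66 = $1,501.40.
Break-even = $4,250.00 / $1,501.40 = 2.83 → 3 months.

3 months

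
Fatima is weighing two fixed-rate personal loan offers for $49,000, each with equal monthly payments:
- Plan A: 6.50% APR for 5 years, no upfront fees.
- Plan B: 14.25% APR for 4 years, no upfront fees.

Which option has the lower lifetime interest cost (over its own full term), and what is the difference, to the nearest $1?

Plan A: at 6.50% the monthly rate is 0.0054167, so the payment is 49,000 × 0.0054167 / (1 − 1.0054167^−60) = $958.74.
Total interest on Plan A = 60 × $958.74 − $49,000 = $8,524.40.
Plan B: monthly rate = 14.25%/12 = 0.0118750; payment = 49,000 × 0.0118750 / (1 − (1+0.0118750)^−48) = $1,345.15.
Total interest on Plan B = 48 × $1,345.15 − $49,000 = $15,567.20.
Plan A is lower by $7,042.80.

Plan A by $7,043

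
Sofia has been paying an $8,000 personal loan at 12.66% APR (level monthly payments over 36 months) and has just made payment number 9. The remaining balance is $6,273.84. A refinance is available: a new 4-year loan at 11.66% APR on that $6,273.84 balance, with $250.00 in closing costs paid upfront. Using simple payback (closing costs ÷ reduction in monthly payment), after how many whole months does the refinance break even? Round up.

Current payment = 8,000 × 12.66%/12 / (1 − (1+0.0105500)^−36) = $268.24.
Refinanced payment = 6,273.84 × 0.0097167 / (1 − (1+0.0097167)^−48) = $164.17.
Monthly savings = $268.24 − $164.17 = $104.07.
Break-even = $250.00 / $104.07 = 2.40 → 3 months.

3 months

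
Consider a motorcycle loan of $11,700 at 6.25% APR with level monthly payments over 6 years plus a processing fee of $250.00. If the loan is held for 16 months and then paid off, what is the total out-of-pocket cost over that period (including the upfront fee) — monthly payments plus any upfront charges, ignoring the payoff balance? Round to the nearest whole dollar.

$3,375

At 6.25% the monthly rate is 0.0052083, so the payment is 11,700 × 0.0052083 / (1 − 1.0052083^−72) = $195.29.
Total outlay = 16 × $195.29 + $250.00 = $3,374.64.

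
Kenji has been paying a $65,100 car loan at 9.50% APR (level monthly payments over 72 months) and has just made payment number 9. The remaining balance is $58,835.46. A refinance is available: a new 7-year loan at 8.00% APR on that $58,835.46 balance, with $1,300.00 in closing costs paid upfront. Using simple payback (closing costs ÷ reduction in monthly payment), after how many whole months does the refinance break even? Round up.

5 months

Current payment = 65,100 × 9.5%/12 / (1 − (1+0.0079167)^−72) = $1,189.68.
Refinanced payment = 58,835.46 × 0.0066667 / (1 − (1+0.0066667)^−84) = $917.02.
Monthly savings = $1,189.68 − $917.02 = $272.66.
Break-even = $1,300.00 / $272.66 = 4.77 → 5 months.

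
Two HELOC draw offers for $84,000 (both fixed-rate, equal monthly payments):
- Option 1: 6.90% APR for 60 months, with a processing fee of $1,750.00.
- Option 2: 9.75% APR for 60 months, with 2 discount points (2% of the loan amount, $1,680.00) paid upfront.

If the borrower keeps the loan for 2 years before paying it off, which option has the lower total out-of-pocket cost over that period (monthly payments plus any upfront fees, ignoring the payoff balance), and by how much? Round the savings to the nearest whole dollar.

Option 1: monthly rate = 6.9%/12 = 0.0057500; payment = 84,000 × 0.0057500 / (1 − (1+0.0057500)^−60) = $1,659.34.
Option 2: at 9.75% the monthly rate is 0.0081250, so the payment is 84,000 × 0.0081250 / (1 − 1.0081250^−60) = $1,774.44.
Over 24 months: Option 1 costs 24 × $1,659.34 + $1,750.00 = $41,574.16; Option 2 costs 24 × $1,774.44 + $1,680.00 = $44,266.56.
Option 1 is cheaper by $44,266.56 − $41,574.16 = $2,692.40.

Option 1 by $2,692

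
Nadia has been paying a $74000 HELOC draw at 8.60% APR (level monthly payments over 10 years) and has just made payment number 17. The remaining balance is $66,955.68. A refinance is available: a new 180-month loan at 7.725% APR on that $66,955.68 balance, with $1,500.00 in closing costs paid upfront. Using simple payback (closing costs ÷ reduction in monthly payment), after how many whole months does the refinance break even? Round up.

6 months

Current payment = 74,000 × 8.6%/12 / (1 − (1+0.0071667)^−120) = $921.46.
Refinanced payment = 66,955.68 × 0.0064375 / (1 − (1+0.0064375)^−180) = $629.28.
Monthly savings = $921.46 − $629.28 = $292.18.
Break-even = $1,500.00 / $292.18 = 5.13 → 6 months.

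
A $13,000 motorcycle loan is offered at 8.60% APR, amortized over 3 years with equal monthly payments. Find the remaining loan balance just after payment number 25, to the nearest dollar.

$4,332

With monthly rate i = 8.6%/12 = 0.0071667, the balance after k of n payments is P · [(1+i)^n − (1+i)^k] / [(1+i)^n − 1].
(1+0.0071667)^36 = 1.29314844 and (1+0.0071667)^25 = 1.19545600, so the balance is 13,000 × (1.29314844 − 1.19545600) / (1.29314844 − 1) = $4,332.28.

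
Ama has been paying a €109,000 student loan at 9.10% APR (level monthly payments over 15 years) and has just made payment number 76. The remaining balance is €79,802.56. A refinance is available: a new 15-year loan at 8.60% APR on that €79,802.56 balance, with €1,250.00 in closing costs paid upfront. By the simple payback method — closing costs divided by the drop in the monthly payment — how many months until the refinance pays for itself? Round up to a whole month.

Current payment = 109,000 × 9.1%/12 / (1 − (1+0.0075833)^−180) = €1,112.04.
Refinanced payment = 79,802.56 × 0.0071667 / (1 − (1+0.0071667)^−180) = €790.53.
Monthly savings = €1,112.04 − €790.53 = €321.51.
Break-even = €1,250.00 / €321.51 = 3.89 → 4 months.

4 months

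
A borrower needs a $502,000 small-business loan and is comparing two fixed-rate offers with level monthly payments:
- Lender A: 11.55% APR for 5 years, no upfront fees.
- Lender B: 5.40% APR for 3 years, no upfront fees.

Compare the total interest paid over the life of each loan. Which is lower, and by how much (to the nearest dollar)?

Lender B by $118,288

Lender A: at 11.55% the monthly rate is 0.0096250, so the payment is 502,000 × 0.0096250 / (1 − 1.0096250^−60) = $11,052.89.
Total interest on Lender A = 60 × $11,052.89 − $502,000 = $161,173.40.
Lender B: at 5.40% the monthly rate is 0.0045000, so the payment is 502,000 × 0.0045000 / (1 − 1.0045000^−36) = $15,135.71.
Total interest on Lender B = 36 × $15,135.71 − $502,000 = $42,885.56.
Lender B is lower by $118,287.84.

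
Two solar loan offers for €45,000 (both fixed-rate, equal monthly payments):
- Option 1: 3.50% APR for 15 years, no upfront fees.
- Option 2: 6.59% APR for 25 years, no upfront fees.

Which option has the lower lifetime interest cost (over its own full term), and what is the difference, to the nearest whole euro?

Option 1: at 3.50% the monthly rate is 0.0029167, so the payment is 45,000 × 0.0029167 / (1 − 1.0029167^−180) = €321.70.
Total interest on Option 1 = 180 × €321.70 − €45,000 = €12,906.00.
Option 2: at 6.59% the monthly rate is 0.0054917, so the payment is 45,000 × 0.0054917 / (1 − 1.0054917^−300) = €306.38.
Total interest on Option 2 = 300 × €306.38 − €45,000 = €46,914.00.
Option 1 is lower by €34,008.00.

Option 1 by €34,008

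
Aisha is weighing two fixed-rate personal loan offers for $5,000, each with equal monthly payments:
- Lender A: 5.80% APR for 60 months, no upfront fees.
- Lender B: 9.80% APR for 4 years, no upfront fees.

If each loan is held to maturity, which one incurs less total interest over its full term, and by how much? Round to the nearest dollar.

Lender A: at 5.80% the monthly rate is 0.0048333, so the payment is 5,000 × 0.0048333 / (1 − 1.0048333^−60) = $96.20.
Total interest on Lender A = 60 × $96.20 − $5,000 = $772.00.
Lender B: at 9.80% the monthly rate is 0.0081667, so the payment is 5,000 × 0.0081667 / (1 − 1.0081667^−48) = $126.33.
Total interest on Lender B = 48 × $126.33 − $5,000 = $1,063.84.
Lender A is lower by $291.84.

Lender A by $292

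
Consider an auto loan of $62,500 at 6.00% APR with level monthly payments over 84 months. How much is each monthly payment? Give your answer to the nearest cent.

$913.03

At 6.00% the monthly rate is 0.0050000, so the payment is 62,500 × 0.0050000 / (1 − 1.0050000^−84) = $913.03.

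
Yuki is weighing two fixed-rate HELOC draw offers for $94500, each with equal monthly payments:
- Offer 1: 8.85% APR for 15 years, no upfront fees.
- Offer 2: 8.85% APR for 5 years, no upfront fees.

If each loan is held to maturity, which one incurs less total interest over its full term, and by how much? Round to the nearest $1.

Offer 2 by $53,725

Offer 1: monthly rate = 8.85%/12 = 0.0073750; payment = 94,500 × 0.0073750 / (1 − (1+0.0073750)^−180) = $950.07.
Total interest on Offer 1 = 180 × $950.07 − $94,500 = $76,512.60.
Offer 2: monthly rate = 8.85%/12 = 0.0073750; payment = 94,500 × 0.0073750 / (1 − (1+0.0073750)^−60) = $1,954.79.
Total interest on Offer 2 = 60 × $1,954.79 − $94,500 = $22,787.40.
Offer 2 is lower by $53,725.20.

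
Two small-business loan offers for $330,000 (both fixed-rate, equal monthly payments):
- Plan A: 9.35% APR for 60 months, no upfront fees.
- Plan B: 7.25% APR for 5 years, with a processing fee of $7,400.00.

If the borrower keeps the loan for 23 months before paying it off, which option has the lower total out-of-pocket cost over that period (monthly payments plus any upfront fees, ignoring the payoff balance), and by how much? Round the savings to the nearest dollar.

Plan B by $260

Plan A: monthly rate = 9.35%/12 = 0.0077917; payment = 330,000 × 0.0077917 / (1 − (1+0.0077917)^−60) = $6,906.45.
Plan B: at 7.25% the monthly rate is 0.0060417, so the payment is 330,000 × 0.0060417 / (1 − 1.0060417^−60) = $6,573.39.
Over 23 months: Plan A costs 23 × $6,906.45 = $158,848.35; Plan B costs 23 × $6,573.39 + $7,400.00 = $158,587.97.
Plan B is cheaper by $158,848.35 − $158,587.97 = $260.38.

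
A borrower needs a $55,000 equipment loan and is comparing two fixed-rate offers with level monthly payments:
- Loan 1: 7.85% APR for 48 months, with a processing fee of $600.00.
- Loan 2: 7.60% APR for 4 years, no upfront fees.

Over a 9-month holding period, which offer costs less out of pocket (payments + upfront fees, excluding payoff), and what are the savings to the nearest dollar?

Loan 2 by $658

Loan 1: monthly rate = 7.85%/12 = 0.0065417; payment = 55,000 × 0.0065417 / (1 − (1+0.0065417)^−48) = $1,338.84.
Loan 2: at 7.60% the monthly rate is 0.0063333, so the payment is 55,000 × 0.0063333 / (1 − 1.0063333^−48) = $1,332.41.
Over 9 months: Loan 1 costs 9 × $1,338.84 + $600.00 = $12,649.56; Loan 2 costs 9 × $1,332.41 = $11,991.69.
Loan 2 is cheaper by $12,649.56 − $11,991.69 = $657.87.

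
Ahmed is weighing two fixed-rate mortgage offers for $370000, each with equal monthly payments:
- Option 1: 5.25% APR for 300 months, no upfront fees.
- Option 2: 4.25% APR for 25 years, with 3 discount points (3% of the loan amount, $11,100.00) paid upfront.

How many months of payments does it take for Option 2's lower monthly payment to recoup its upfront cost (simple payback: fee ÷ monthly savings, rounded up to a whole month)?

Option 1: monthly rate = 5.25%/12 = 0.0043750; payment = 370,000 × 0.0043750 / (1 − (1+0.0043750)^−300) = $2,217.22.
Option 2: monthly rate = 4.25%/12 = 0.0035417; payment = 370,000 × 0.0035417 / (1 − (1+0.0035417)^−300) = $2,004.43.
Monthly savings = $2,217.22 − $2,004.43 = $212.79.
Break-even = $11,100.00 / $212.79 = 52.16 → 53 months.

53 months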